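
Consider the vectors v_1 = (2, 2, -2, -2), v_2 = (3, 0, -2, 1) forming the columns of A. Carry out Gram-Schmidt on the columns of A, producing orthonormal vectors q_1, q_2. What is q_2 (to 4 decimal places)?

q_2 = (0.6325, -0.3162, -0.3162, 0.6325)

v_1 = (2, 2, -2, -2); ‖v_1‖ = 4.0000, so q_1 = (0.5000, 0.5000, -0.5000, -0.5000).
q_1·v_2 = 0.5000·3 + 0.5000·0 + (-0.5000)·(-2) + (-0.5000)·1 = 2.0000.
u_2 = v_2 − 2.0000·q_1 = (2.0000, -1.0000, -1.0000, 2.0000).
‖u_2‖ = 3.1623, so q_2 = (0.6325, -0.3162, -0.3162, 0.6325).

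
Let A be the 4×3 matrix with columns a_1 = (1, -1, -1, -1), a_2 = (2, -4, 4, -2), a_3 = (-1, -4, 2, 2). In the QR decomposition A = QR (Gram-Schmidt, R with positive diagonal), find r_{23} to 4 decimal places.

q_1 = a_1/‖a_1‖ = (1, -1, -1, -1)/2.0000 = (0.5000, -0.5000, -0.5000, -0.5000).
r_{12} = q_1·a_2 = 2.0000.
u_2 = a_2 − 2.0000·q_1 = (1.0000, -3.0000, 5.0000, -1.0000).
‖u_2‖ = 6.0000, so q_2 = (0.1667, -0.5000, 0.8333, -0.1667).
r_{23} = q_2·a_3 = 3.1667.

r_{23} = 3.1667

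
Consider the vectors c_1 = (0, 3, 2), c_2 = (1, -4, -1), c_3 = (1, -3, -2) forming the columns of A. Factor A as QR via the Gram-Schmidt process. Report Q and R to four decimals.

c_1 = (0, 3, 2); ‖c_1‖ = 3.6056, so q_1 = (0.0000, 0.8321, 0.5547).
q_1·c_2 = 0.0000·1 + 0.8321·(-4) + 0.5547·(-1) = -3.8829.
u_2 = c_2 + 3.8829·q_1 = (1.0000, -0.7692, 1.1538).
‖u_2‖ = 1.7097, so q_2 = (0.5849, -0.4499, 0.6749).
q_1·c_3 = 0.0000·1 + 0.8321·(-3) + 0.5547·(-2) = -3.6056; q_2·c_3 = 0.5849·1 + (-0.4499)·(-3) + 0.6749·(-2) = 0.5849.
u_3 = c_3 + 3.6056·q_1 − 0.5849·q_2 = (0.6579, 0.2632, -0.3947).
‖u_3‖ = 0.8111, so q_3 = (0.8111, 0.3244, -0.4867).

Q = [[0.0000, 0.5849, 0.8111], [0.8321, -0.4499, 0.3244], [0.5547, 0.6749, -0.4867]], R = [[3.6056, -3.8829, -3.6056], [0.0000, 1.7097, 0.5849], [0.0000, 0.0000, 0.8111]]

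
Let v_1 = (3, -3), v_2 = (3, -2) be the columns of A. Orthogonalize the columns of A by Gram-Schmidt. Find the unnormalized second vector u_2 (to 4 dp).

u_2 = (0.5000, 0.5000)

v_1 = (3, -3); ‖v_1‖ = 4.2426, so e_1 = (0.7071, -0.7071).
e_1·v_2 = 0.7071·3 + (-0.7071)·(-2) = 3.5355.
u_2 = v_2 − 3.5355·e_1 = (0.5000, 0.5000).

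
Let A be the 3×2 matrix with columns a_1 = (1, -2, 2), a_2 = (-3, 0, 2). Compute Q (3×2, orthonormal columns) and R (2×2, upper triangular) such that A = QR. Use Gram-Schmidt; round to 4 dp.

e_1 = a_1/‖a_1‖ = (1, -2, 2)/3.0000 = (0.3333, -0.6667, 0.6667).
r_{12} = e_1·a_2 = 0.3333.
u_2 = a_2 − 0.3333·e_1 = (-3.1111, 0.2222, 1.7778).
‖u_2‖ = 3.5901, so e_2 = (-0.8666, 0.0619, 0.4952).

Q = [[0.3333, -0.8666], [-0.6667, 0.0619], [0.6667, 0.4952]], R = [[3.0000, 0.3333], [0.0000, 3.5901]]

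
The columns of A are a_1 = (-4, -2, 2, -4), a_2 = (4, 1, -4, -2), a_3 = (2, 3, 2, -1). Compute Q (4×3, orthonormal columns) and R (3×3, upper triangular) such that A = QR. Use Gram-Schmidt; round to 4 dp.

a_1 = (-4, -2, 2, -4); ‖a_1‖ = 6.3246, so e_1 = (-0.6325, -0.3162, 0.3162, -0.6325).
e_1·a_2 = (-0.6325)·4 + (-0.3162)·1 + 0.3162·(-4) + (-0.6325)·(-2) = -2.8460.
u_2 = a_2 + 2.8460·e_1 = (2.2000, 0.1000, -3.1000, -3.8000).
‖u_2‖ = 5.3759, so e_2 = (0.4092, 0.0186, -0.5767, -0.7069).
e_1·a_3 = (-0.6325)·2 + (-0.3162)·3 + 0.3162·2 + (-0.6325)·(-1) = -0.9487; e_2·a_3 = 0.4092·2 + 0.0186·3 + (-0.5767)·2 + (-0.7069)·(-1) = 0.4278.
u_3 = a_3 + 0.9487·e_1 − 0.4278·e_2 = (1.2249, 2.6920, 2.5467, -1.2976).
‖u_3‖ = 4.1130, so e_3 = (0.2978, 0.6545, 0.6192, -0.3155).

Q = [[-0.6325, 0.4092, 0.2978], [-0.3162, 0.0186, 0.6545], [0.3162, -0.5767, 0.6192], [-0.6325, -0.7069, -0.3155]], R = [[6.3246, -2.8460, -0.9487], [0.0000, 5.3759, 0.4278], [0.0000, 0.0000, 4.1130]]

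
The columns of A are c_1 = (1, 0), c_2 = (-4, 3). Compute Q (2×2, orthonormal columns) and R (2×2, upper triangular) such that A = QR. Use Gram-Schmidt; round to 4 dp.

c_1 = (1, 0); ‖c_1‖ = 1.0000, so e_1 = (1.0000, 0.0000).
e_1·c_2 = 1.0000·(-4) + 0.0000·3 = -4.0000.
u_2 = c_2 + 4.0000·e_1 = (0.0000, 3.0000).
‖u_2‖ = 3.0000, so e_2 = (0.0000, 1.0000).

Q = [[1.0000, 0.0000], [0.0000, 1.0000]], R = [[1.0000, -4.0000], [0.0000, 3.0000]]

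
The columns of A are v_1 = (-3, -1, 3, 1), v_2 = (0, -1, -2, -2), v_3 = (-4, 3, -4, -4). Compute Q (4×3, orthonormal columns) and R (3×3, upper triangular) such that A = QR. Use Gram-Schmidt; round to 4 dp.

v_1 = (-3, -1, 3, 1); ‖v_1‖ = 4.4721, so q_1 = (-0.6708, -0.2236, 0.6708, 0.2236).
q_1·v_2 = (-0.6708)·0 + (-0.2236)·(-1) + 0.6708·(-2) + 0.2236·(-2) = -1.5652.
u_2 = v_2 + 1.5652·q_1 = (-1.0500, -1.3500, -0.9500, -1.6500).
‖u_2‖ = 2.5593, so q_2 = (-0.4103, -0.5275, -0.3712, -0.6447).
q_1·v_3 = (-0.6708)·(-4) + (-0.2236)·3 + 0.6708·(-4) + 0.2236·(-4) = -1.5652; q_2·v_3 = (-0.4103)·(-4) + (-0.5275)·3 + (-0.3712)·(-4) + (-0.6447)·(-4) = 4.1222.
u_3 = v_3 + 1.5652·q_1 − 4.1222·q_2 = (-3.3588, 4.8244, -1.4198, -0.9924).
‖u_3‖ = 6.1284, so q_3 = (-0.5481, 0.7872, -0.2317, -0.1619).

Q = [[-0.6708, -0.4103, -0.5481], [-0.2236, -0.5275, 0.7872], [0.6708, -0.3712, -0.2317], [0.2236, -0.6447, -0.1619]], R = [[4.4721, -1.5652, -1.5652], [0.0000, 2.5593, 4.1222], [0.0000, 0.0000, 6.1284]]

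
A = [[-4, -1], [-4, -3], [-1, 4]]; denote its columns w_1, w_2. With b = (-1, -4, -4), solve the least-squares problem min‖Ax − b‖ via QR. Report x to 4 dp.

x = (0.9244, -0.5420)

w_1 = (-4, -4, -1); ‖w_1‖ = 5.7446, so e_1 = (-0.6963, -0.6963, -0.1741).
e_1·w_2 = (-0.6963)·(-1) + (-0.6963)·(-3) + (-0.1741)·4 = 2.0889.
u_2 = w_2 − 2.0889·e_1 = (0.4545, -1.5455, 4.3636).
‖u_2‖ = 4.6515, so e_2 = (0.0977, -0.3322, 0.9381).
Qᵀb = (4.1779, -2.5212).
Back-substitute: x_2 = -2.5212/4.6515 = -0.5420.
x_1 = (4.1779 − 2.0889·(-0.5420))/5.7446 = 0.9244.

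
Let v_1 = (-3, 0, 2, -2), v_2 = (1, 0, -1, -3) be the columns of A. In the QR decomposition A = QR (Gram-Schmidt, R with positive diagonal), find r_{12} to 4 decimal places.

r_{12} = 0.2425

e_1 = v_1/‖v_1‖ = (-3, 0, 2, -2)/4.1231 = (-0.7276, 0.0000, 0.4851, -0.4851).
r_{12} = e_1·v_2 = 0.2425.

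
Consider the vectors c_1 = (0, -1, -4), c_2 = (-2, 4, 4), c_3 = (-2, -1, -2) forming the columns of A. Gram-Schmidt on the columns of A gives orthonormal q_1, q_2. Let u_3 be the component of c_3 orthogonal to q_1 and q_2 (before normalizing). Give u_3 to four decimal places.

u_3 = (-1.5849, -1.0566, 0.2642)

q_1 = c_1/‖c_1‖ = (0, -1, -4)/4.1231 = (0.0000, -0.2425, -0.9701).
r_{12} = q_1·c_2 = -4.8507.
u_2 = c_2 + 4.8507·q_1 = (-2.0000, 2.8235, -0.7059).
‖u_2‖ = 3.5314, so q_2 = (-0.5664, 0.7996, -0.1999).
r_{13} = q_1·c_3 = 2.1828; r_{23} = q_2·c_3 = 0.7329.
u_3 = c_3 − 2.1828·q_1 − 0.7329·q_2 = (-1.5849, -1.0566, 0.2642).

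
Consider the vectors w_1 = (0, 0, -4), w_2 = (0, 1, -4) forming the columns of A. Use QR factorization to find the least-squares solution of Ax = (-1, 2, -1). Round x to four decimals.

x = (-1.7500, 2.0000)

e_1 = w_1/‖w_1‖ = (0, 0, -4)/4.0000 = (0.0000, 0.0000, -1.0000).
r_{12} = e_1·w_2 = 4.0000.
u_2 = w_2 − 4.0000·e_1 = (0.0000, 1.0000, 0.0000).
‖u_2‖ = 1.0000, so e_2 = (0.0000, 1.0000, 0.0000).
Qᵀb = (1.0000, 2.0000).
Back-substitute: x_2 = 2.0000/1.0000 = 2.0000.
x_1 = (1.0000 − 4.0000·2.0000)/4.0000 = -1.7500.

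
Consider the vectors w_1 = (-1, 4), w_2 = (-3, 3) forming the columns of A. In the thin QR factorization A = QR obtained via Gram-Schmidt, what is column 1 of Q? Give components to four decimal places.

q_1 = (-0.2425, 0.9701)

w_1 = (-1, 4); ‖w_1‖ = 4.1231, so q_1 = (-0.2425, 0.9701).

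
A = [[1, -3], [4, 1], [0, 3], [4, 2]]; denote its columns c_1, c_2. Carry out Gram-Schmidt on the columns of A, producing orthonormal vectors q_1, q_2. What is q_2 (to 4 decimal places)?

q_2 = (-0.7220, -0.0201, 0.6619, 0.2006)

c_1 = (1, 4, 0, 4); ‖c_1‖ = 5.7446, so q_1 = (0.1741, 0.6963, 0.0000, 0.6963).
q_1·c_2 = 0.1741·(-3) + 0.6963·1 + 0.0000·3 + 0.6963·2 = 1.5667.
u_2 = c_2 − 1.5667·q_1 = (-3.2727, -0.0909, 3.0000, 0.9091).
‖u_2‖ = 4.5327, so q_2 = (-0.7220, -0.0201, 0.6619, 0.2006).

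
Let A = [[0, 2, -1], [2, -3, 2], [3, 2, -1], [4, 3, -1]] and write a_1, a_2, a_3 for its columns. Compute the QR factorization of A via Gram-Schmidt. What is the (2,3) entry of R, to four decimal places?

a_1 = (0, 2, 3, 4); ‖a_1‖ = 5.3852, so q_1 = (0.0000, 0.3714, 0.5571, 0.7428).
q_1·a_2 = 0.0000·2 + 0.3714·(-3) + 0.5571·2 + 0.7428·3 = 2.2283.
u_2 = a_2 − 2.2283·q_1 = (2.0000, -3.8276, 0.7586, 1.3448).
‖u_2‖ = 4.5863, so q_2 = (0.4361, -0.8346, 0.1654, 0.2932).
r_{23} = q_2·a_3 = -2.5638.

r_{23} = -2.5638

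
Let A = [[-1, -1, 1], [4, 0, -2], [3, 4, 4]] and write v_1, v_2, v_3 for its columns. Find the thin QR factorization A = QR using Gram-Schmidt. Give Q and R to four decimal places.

Q = [[-0.1961, -0.1543, 0.9684], [0.7845, -0.6172, 0.0605], [0.5883, 0.7715, 0.2421]], R = [[5.0990, 2.5495, 0.5883], [0.0000, 3.2404, 4.1662], [0.0000, 0.0000, 1.8157]]

v_1 = (-1, 4, 3); ‖v_1‖ = 5.0990, so q_1 = (-0.1961, 0.7845, 0.5883).
q_1·v_2 = (-0.1961)·(-1) + 0.7845·0 + 0.5883·4 = 2.5495.
u_2 = v_2 − 2.5495·q_1 = (-0.5000, -2.0000, 2.5000).
‖u_2‖ = 3.2404, so q_2 = (-0.1543, -0.6172, 0.7715).
q_1·v_3 = (-0.1961)·1 + 0.7845·(-2) + 0.5883·4 = 0.5883; q_2·v_3 = (-0.1543)·1 + (-0.6172)·(-2) + 0.7715·4 = 4.1662.
u_3 = v_3 − 0.5883·q_1 − 4.1662·q_2 = (1.7582, 0.1099, 0.4396).
‖u_3‖ = 1.8157, so q_3 = (0.9684, 0.0605, 0.2421).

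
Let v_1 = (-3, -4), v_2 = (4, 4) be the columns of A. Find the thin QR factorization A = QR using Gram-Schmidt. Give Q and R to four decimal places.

v_1 = (-3, -4); ‖v_1‖ = 5.0000, so e_1 = (-0.6000, -0.8000).
e_1·v_2 = (-0.6000)·4 + (-0.8000)·4 = -5.6000.
u_2 = v_2 + 5.6000·e_1 = (0.6400, -0.4800).
‖u_2‖ = 0.8000, so e_2 = (0.8000, -0.6000).

Q = [[-0.6000, 0.8000], [-0.8000, -0.6000]], R = [[5.0000, -5.6000], [0.0000, 0.8000]]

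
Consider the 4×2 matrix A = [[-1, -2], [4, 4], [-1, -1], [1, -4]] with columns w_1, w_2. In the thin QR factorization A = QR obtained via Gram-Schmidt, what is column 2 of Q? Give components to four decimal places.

q_1 = w_1/‖w_1‖ = (-1, 4, -1, 1)/4.3589 = (-0.2294, 0.9177, -0.2294, 0.2294).
r_{12} = q_1·w_2 = 3.4412.
u_2 = w_2 − 3.4412·q_1 = (-1.2105, 0.8421, -0.2105, -4.7895).
‖u_2‖ = 5.0158, so q_2 = (-0.2413, 0.1679, -0.0420, -0.9549).

q_2 = (-0.2413, 0.1679, -0.0420, -0.9549)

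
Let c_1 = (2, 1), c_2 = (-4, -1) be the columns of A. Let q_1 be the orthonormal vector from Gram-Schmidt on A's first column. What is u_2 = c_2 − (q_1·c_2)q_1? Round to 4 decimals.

q_1 = c_1/‖c_1‖ = (2, 1)/2.2361 = (0.8944, 0.4472).
r_{12} = q_1·c_2 = -4.0249.
u_2 = c_2 + 4.0249·q_1 = (-0.4000, 0.8000).

u_2 = (-0.4000, 0.8000)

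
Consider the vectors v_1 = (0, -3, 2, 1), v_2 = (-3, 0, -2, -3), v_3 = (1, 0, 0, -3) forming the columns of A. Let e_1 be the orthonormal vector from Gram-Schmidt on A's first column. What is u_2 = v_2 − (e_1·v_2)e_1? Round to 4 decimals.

u_2 = (-3.0000, -1.5000, -1.0000, -2.5000)

e_1 = v_1/‖v_1‖ = (0, -3, 2, 1)/3.7417 = (0.0000, -0.8018, 0.5345, 0.2673).
r_{12} = e_1·v_2 = -1.8708.
u_2 = v_2 + 1.8708·e_1 = (-3.0000, -1.5000, -1.0000, -2.5000).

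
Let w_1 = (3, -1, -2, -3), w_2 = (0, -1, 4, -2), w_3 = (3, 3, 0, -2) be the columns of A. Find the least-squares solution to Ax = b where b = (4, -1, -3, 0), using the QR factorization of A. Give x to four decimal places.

e_1 = w_1/‖w_1‖ = (3, -1, -2, -3)/4.7958 = (0.6255, -0.2085, -0.4170, -0.6255).
r_{12} = e_1·w_2 = -0.2085.
u_2 = w_2 + 0.2085·e_1 = (0.1304, -1.0435, 3.9130, -2.1304).
‖u_2‖ = 4.5778, so e_2 = (0.0285, -0.2279, 0.8548, -0.4654).
r_{13} = e_1·w_3 = 2.5022; r_{23} = e_2·w_3 = 0.3324.
u_3 = w_3 − 2.5022·e_1 − 0.3324·e_2 = (1.4253, 3.5975, 0.7593, -0.2801).
‖u_3‖ = 3.9533, so e_3 = (0.3605, 0.9100, 0.1921, -0.0708).
Qᵀb = (3.9618, -2.2224, -0.0441).
Back-substitute: x_3 = -0.0441/3.9533 = -0.0112.
x_2 = (-2.2224 − 0.3324·(-0.0112))/4.5778 = -0.4847.
x_1 = (3.9618 + 0.2085·(-0.4847) − 2.5022·(-0.0112))/4.7958 = 0.8108.

x = (0.8108, -0.4847, -0.0112)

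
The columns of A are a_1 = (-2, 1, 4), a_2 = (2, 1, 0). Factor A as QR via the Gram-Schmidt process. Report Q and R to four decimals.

Q = [[-0.4364, 0.8018], [0.2182, 0.5345], [0.8729, 0.2673]], R = [[4.5826, -0.6547], [0.0000, 2.1381]]

a_1 = (-2, 1, 4); ‖a_1‖ = 4.5826, so q_1 = (-0.4364, 0.2182, 0.8729).
q_1·a_2 = (-0.4364)·2 + 0.2182·1 + 0.8729·0 = -0.6547.
u_2 = a_2 + 0.6547·q_1 = (1.7143, 1.1429, 0.5714).
‖u_2‖ = 2.1381, so q_2 = (0.8018, 0.5345, 0.2673).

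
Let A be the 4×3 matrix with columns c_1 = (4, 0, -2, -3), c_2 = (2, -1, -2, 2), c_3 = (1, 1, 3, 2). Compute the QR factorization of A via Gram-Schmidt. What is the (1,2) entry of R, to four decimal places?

q_1 = c_1/‖c_1‖ = (4, 0, -2, -3)/5.3852 = (0.7428, 0.0000, -0.3714, -0.5571).
r_{12} = q_1·c_2 = 1.1142.

r_{12} = 1.1142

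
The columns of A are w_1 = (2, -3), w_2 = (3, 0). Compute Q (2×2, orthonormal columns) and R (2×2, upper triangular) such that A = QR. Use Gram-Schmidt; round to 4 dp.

Q = [[0.5547, 0.8321], [-0.8321, 0.5547]], R = [[3.6056, 1.6641], [0.0000, 2.4962]]

w_1 = (2, -3); ‖w_1‖ = 3.6056, so e_1 = (0.5547, -0.8321).
e_1·w_2 = 0.5547·3 + (-0.8321)·0 = 1.6641.
u_2 = w_2 − 1.6641·e_1 = (2.0769, 1.3846).
‖u_2‖ = 2.4962, so e_2 = (0.8321, 0.5547).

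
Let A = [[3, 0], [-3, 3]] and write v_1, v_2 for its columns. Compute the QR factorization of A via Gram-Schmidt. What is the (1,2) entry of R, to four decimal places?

v_1 = (3, -3); ‖v_1‖ = 4.2426, so q_1 = (0.7071, -0.7071).
r_{12} = q_1·v_2 = -2.1213.

r_{12} = -2.1213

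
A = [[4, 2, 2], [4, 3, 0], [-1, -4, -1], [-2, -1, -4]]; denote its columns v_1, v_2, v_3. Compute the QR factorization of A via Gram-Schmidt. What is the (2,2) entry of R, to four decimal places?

v_1 = (4, 4, -1, -2); ‖v_1‖ = 6.0828, so e_1 = (0.6576, 0.6576, -0.1644, -0.3288).
e_1·v_2 = 0.6576·2 + 0.6576·3 + (-0.1644)·(-4) + (-0.3288)·(-1) = 4.2744.
u_2 = v_2 − 4.2744·e_1 = (-0.8108, 0.1892, -3.2973, 0.4054).
r_{22} = ‖u_2‖ = 3.4249.

r_{22} = 3.4249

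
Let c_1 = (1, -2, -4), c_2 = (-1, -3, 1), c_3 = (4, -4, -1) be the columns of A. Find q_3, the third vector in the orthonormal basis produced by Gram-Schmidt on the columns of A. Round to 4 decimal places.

c_1 = (1, -2, -4); ‖c_1‖ = 4.5826, so q_1 = (0.2182, -0.4364, -0.8729).
q_1·c_2 = 0.2182·(-1) + (-0.4364)·(-3) + (-0.8729)·1 = 0.2182.
u_2 = c_2 − 0.2182·q_1 = (-1.0476, -2.9048, 1.1905).
‖u_2‖ = 3.3094, so q_2 = (-0.3166, -0.8777, 0.3597).
q_1·c_3 = 0.2182·4 + (-0.4364)·(-4) + (-0.8729)·(-1) = 3.4915; q_2·c_3 = (-0.3166)·4 + (-0.8777)·(-4) + 0.3597·(-1) = 1.8849.
u_3 = c_3 − 3.4915·q_1 − 1.8849·q_2 = (3.8348, -0.8217, 1.3696).
‖u_3‖ = 4.1541, so q_3 = (0.9231, -0.1978, 0.3297).

q_3 = (0.9231, -0.1978, 0.3297)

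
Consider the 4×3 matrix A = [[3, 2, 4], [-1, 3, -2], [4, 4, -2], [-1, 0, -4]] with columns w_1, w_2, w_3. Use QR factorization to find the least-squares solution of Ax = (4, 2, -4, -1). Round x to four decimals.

x = (-1.2748, 0.9870, 1.0667)

e_1 = w_1/‖w_1‖ = (3, -1, 4, -1)/5.1962 = (0.5774, -0.1925, 0.7698, -0.1925).
r_{12} = e_1·w_2 = 3.6566.
u_2 = w_2 − 3.6566·e_1 = (-0.1111, 3.7037, 1.1852, 0.7037).
‖u_2‖ = 3.9534, so e_2 = (-0.0281, 0.9368, 0.2998, 0.1780).
r_{13} = e_1·w_3 = 1.9245; r_{23} = e_2·w_3 = -3.2976.
u_3 = w_3 − 1.9245·e_1 + 3.2976·e_2 = (2.7962, 1.4597, -2.4929, -3.0427).
‖u_3‖ = 5.0420, so e_3 = (0.5546, 0.2895, -0.4944, -0.6035).
Qᵀb = (-0.9623, 0.3841, 5.3785).
Back-substitute: x_3 = 5.3785/5.0420 = 1.0667.
x_2 = (0.3841 + 3.2976·1.0667)/3.9534 = 0.9870.
x_1 = (-0.9623 − 3.6566·0.9870 − 1.9245·1.0667)/5.1962 = -1.2748.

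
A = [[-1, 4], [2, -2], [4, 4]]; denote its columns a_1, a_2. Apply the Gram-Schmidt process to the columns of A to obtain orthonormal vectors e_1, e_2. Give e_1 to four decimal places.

a_1 = (-1, 2, 4); ‖a_1‖ = 4.5826, so e_1 = (-0.2182, 0.4364, 0.8729).

e_1 = (-0.2182, 0.4364, 0.8729)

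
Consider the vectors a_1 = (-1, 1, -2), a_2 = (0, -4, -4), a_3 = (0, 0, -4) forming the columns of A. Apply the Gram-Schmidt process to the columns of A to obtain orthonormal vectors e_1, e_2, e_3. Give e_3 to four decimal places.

e_3 = (0.9045, 0.3015, -0.3015)

e_1 = a_1/‖a_1‖ = (-1, 1, -2)/2.4495 = (-0.4082, 0.4082, -0.8165).
r_{12} = e_1·a_2 = 1.6330.
u_2 = a_2 − 1.6330·e_1 = (0.6667, -4.6667, -2.6667).
‖u_2‖ = 5.4160, so e_2 = (0.1231, -0.8616, -0.4924).
r_{13} = e_1·a_3 = 3.2660; r_{23} = e_2·a_3 = 1.9695.
u_3 = a_3 − 3.2660·e_1 − 1.9695·e_2 = (1.0909, 0.3636, -0.3636).
‖u_3‖ = 1.2060, so e_3 = (0.9045, 0.3015, -0.3015).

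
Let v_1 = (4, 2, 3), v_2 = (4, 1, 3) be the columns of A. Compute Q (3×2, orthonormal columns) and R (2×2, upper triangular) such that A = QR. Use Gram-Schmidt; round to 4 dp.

q_1 = v_1/‖v_1‖ = (4, 2, 3)/5.3852 = (0.7428, 0.3714, 0.5571).
r_{12} = q_1·v_2 = 5.0138.
u_2 = v_2 − 5.0138·q_1 = (0.2759, -0.8621, 0.2069).
‖u_2‖ = 0.9285, so q_2 = (0.2971, -0.9285, 0.2228).

Q = [[0.7428, 0.2971], [0.3714, -0.9285], [0.5571, 0.2228]], R = [[5.3852, 5.0138], [0.0000, 0.9285]]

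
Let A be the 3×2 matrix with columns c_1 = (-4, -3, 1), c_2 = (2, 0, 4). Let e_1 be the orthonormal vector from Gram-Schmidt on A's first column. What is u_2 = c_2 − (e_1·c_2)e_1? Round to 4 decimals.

e_1 = c_1/‖c_1‖ = (-4, -3, 1)/5.0990 = (-0.7845, -0.5883, 0.1961).
r_{12} = e_1·c_2 = -0.7845.
u_2 = c_2 + 0.7845·e_1 = (1.3846, -0.4615, 4.1538).

u_2 = (1.3846, -0.4615, 4.1538)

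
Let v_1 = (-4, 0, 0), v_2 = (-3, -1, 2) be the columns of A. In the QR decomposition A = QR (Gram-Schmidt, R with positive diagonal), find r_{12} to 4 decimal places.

r_{12} = 3.0000

v_1 = (-4, 0, 0); ‖v_1‖ = 4.0000, so q_1 = (-1.0000, 0.0000, 0.0000).
r_{12} = q_1·v_2 = 3.0000.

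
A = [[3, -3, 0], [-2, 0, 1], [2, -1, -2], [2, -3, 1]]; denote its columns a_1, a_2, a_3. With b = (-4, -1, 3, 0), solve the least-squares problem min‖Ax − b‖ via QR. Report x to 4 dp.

a_1 = (3, -2, 2, 2); ‖a_1‖ = 4.5826, so q_1 = (0.6547, -0.4364, 0.4364, 0.4364).
q_1·a_2 = 0.6547·(-3) + (-0.4364)·0 + 0.4364·(-1) + 0.4364·(-3) = -3.7097.
u_2 = a_2 + 3.7097·q_1 = (-0.5714, -1.6190, 0.6190, -1.3810).
‖u_2‖ = 2.2887, so q_2 = (-0.2497, -0.7074, 0.2705, -0.6034).
q_1·a_3 = 0.6547·0 + (-0.4364)·1 + 0.4364·(-2) + 0.4364·1 = -0.8729; q_2·a_3 = (-0.2497)·0 + (-0.7074)·1 + 0.2705·(-2) + (-0.6034)·1 = -1.8518.
u_3 = a_3 + 0.8729·q_1 + 1.8518·q_2 = (0.1091, -0.6909, -1.1182, 0.2636).
‖u_3‖ = 1.3450, so q_3 = (0.0811, -0.5137, -0.8313, 0.1960).
Qᵀb = (-0.8729, 2.5176, -2.3048).
Back-substitute: x_3 = -2.3048/1.3450 = -1.7136.
x_2 = (2.5176 + 1.8518·(-1.7136))/2.2887 = -0.2864.
x_1 = (-0.8729 + 3.7097·(-0.2864) + 0.8729·(-1.7136))/4.5826 = -0.7487.

x = (-0.7487, -0.2864, -1.7136)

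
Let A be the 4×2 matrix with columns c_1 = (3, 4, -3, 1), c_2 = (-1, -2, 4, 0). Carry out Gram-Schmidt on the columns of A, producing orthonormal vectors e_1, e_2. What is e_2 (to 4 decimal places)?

e_2 = (0.4004, 0.2591, 0.8362, 0.2709)

e_1 = c_1/‖c_1‖ = (3, 4, -3, 1)/5.9161 = (0.5071, 0.6761, -0.5071, 0.1690).
r_{12} = e_1·c_2 = -3.8877.
u_2 = c_2 + 3.8877·e_1 = (0.9714, 0.6286, 2.0286, 0.6571).
‖u_2‖ = 2.4260, so e_2 = (0.4004, 0.2591, 0.8362, 0.2709).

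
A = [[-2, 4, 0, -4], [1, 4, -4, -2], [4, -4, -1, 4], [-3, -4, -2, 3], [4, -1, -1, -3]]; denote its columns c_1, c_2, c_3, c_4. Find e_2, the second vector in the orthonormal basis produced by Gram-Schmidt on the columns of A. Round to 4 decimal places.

e_2 = (0.4422, 0.5417, -0.3759, -0.6080, 0.0055)

e_1 = c_1/‖c_1‖ = (-2, 1, 4, -3, 4)/6.7823 = (-0.2949, 0.1474, 0.5898, -0.4423, 0.5898).
r_{12} = e_1·c_2 = -1.7693.
u_2 = c_2 + 1.7693·e_1 = (3.4783, 4.2609, -2.9565, -4.7826, 0.0435).
‖u_2‖ = 7.8657, so e_2 = (0.4422, 0.5417, -0.3759, -0.6080, 0.0055).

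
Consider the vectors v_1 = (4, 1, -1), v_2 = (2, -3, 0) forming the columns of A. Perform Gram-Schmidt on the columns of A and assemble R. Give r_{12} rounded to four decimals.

r_{12} = 1.1785

v_1 = (4, 1, -1); ‖v_1‖ = 4.2426, so e_1 = (0.9428, 0.2357, -0.2357).
r_{12} = e_1·v_2 = 1.1785.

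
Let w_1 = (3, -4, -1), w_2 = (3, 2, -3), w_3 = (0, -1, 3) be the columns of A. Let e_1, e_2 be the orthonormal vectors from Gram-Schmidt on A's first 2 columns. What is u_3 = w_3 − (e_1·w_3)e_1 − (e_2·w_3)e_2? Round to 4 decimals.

u_3 = (1.2086, 0.5180, 1.5540)

w_1 = (3, -4, -1); ‖w_1‖ = 5.0990, so e_1 = (0.5883, -0.7845, -0.1961).
e_1·w_2 = 0.5883·3 + (-0.7845)·2 + (-0.1961)·(-3) = 0.7845.
u_2 = w_2 − 0.7845·e_1 = (2.5385, 2.6154, -2.8462).
‖u_2‖ = 4.6244, so e_2 = (0.5489, 0.5656, -0.6155).
e_1·w_3 = 0.5883·0 + (-0.7845)·(-1) + (-0.1961)·3 = 0.1961; e_2·w_3 = 0.5489·0 + 0.5656·(-1) + (-0.6155)·3 = -2.4120.
u_3 = w_3 − 0.1961·e_1 + 2.4120·e_2 = (1.2086, 0.5180, 1.5540).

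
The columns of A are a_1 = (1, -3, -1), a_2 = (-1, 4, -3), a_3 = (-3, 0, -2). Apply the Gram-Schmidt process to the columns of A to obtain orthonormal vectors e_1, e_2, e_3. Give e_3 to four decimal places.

e_1 = a_1/‖a_1‖ = (1, -3, -1)/3.3166 = (0.3015, -0.9045, -0.3015).
r_{12} = e_1·a_2 = -3.0151.
u_2 = a_2 + 3.0151·e_1 = (-0.0909, 1.2727, -3.9091).
‖u_2‖ = 4.1121, so e_2 = (-0.0221, 0.3095, -0.9506).
r_{13} = e_1·a_3 = -0.3015; r_{23} = e_2·a_3 = 1.9676.
u_3 = a_3 + 0.3015·e_1 − 1.9676·e_2 = (-2.8656, -0.8817, -0.2204).
‖u_3‖ = 3.0063, so e_3 = (-0.9532, -0.2933, -0.0733).

e_3 = (-0.9532, -0.2933, -0.0733)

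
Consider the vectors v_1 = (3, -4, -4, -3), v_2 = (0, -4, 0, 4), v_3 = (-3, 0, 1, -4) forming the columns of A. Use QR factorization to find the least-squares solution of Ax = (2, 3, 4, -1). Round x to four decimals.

q_1 = v_1/‖v_1‖ = (3, -4, -4, -3)/7.0711 = (0.4243, -0.5657, -0.5657, -0.4243).
r_{12} = q_1·v_2 = 0.5657.
u_2 = v_2 − 0.5657·q_1 = (-0.2400, -3.6800, 0.3200, 4.2400).
‖u_2‖ = 5.6285, so q_2 = (-0.0426, -0.6538, 0.0569, 0.7533).
r_{13} = q_1·v_3 = -0.1414; r_{23} = q_2·v_3 = -2.8285.
u_3 = v_3 + 0.1414·q_1 + 2.8285·q_2 = (-3.0606, -1.9293, 1.0808, -1.9293).
‖u_3‖ = 4.2403, so q_3 = (-0.7218, -0.4550, 0.2549, -0.4550).
Qᵀb = (-2.6870, -2.5726, -1.3340).
Back-substitute: x_3 = -1.3340/4.2403 = -0.3146.
x_2 = (-2.5726 + 2.8285·(-0.3146))/5.6285 = -0.6152.
x_1 = (-2.6870 − 0.5657·(-0.6152) + 0.1414·(-0.3146))/7.0711 = -0.3371.

x = (-0.3371, -0.6152, -0.3146)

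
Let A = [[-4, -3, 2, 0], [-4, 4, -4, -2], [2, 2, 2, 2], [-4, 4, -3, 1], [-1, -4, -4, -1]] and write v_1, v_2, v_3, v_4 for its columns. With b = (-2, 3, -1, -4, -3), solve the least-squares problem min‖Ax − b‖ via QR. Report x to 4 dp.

x = (0.4263, 0.5986, 0.6929, -2.4240)

v_1 = (-4, -4, 2, -4, -1); ‖v_1‖ = 7.2801, so e_1 = (-0.5494, -0.5494, 0.2747, -0.5494, -0.1374).
e_1·v_2 = (-0.5494)·(-3) + (-0.5494)·4 + 0.2747·2 + (-0.5494)·4 + (-0.1374)·(-4) = -1.6483.
u_2 = v_2 + 1.6483·e_1 = (-3.9057, 3.0943, 2.4528, 3.0943, -4.2264).
‖u_2‖ = 7.6343, so e_2 = (-0.5116, 0.4053, 0.3213, 0.4053, -0.5536).
e_1·v_3 = (-0.5494)·2 + (-0.5494)·(-4) + 0.2747·2 + (-0.5494)·(-3) + (-0.1374)·(-4) = 3.8461; e_2·v_3 = (-0.5116)·2 + 0.4053·(-4) + 0.3213·2 + 0.4053·(-3) + (-0.5536)·(-4) = -1.0034.
u_3 = v_3 − 3.8461·e_1 + 1.0034·e_2 = (3.5999, -1.4801, 1.2658, -0.4801, -4.0272).
‖u_3‖ = 5.7620, so e_3 = (0.6248, -0.2569, 0.2197, -0.0833, -0.6989).
e_1·v_4 = (-0.5494)·0 + (-0.5494)·(-2) + 0.2747·2 + (-0.5494)·1 + (-0.1374)·(-1) = 1.2362; e_2·v_4 = (-0.5116)·0 + 0.4053·(-2) + 0.3213·2 + 0.4053·1 + (-0.5536)·(-1) = 0.7909; e_3·v_4 = 0.6248·0 + (-0.2569)·(-2) + 0.2197·2 + (-0.0833)·1 + (-0.6989)·(-1) = 1.5687.
u_4 = v_4 − 1.2362·e_1 − 0.7909·e_2 − 1.5687·e_3 = (0.1038, -1.2384, 1.0617, 1.4894, 0.7040).
‖u_4‖ = 2.3206, so e_4 = (0.0447, -0.5336, 0.4575, 0.6418, 0.3034).
Qᵀb = (1.7857, 1.9574, 0.1902, -5.6252).
Back-substitute: x_4 = -5.6252/2.3206 = -2.4240.
x_3 = (0.1902 − 1.5687·(-2.4240))/5.7620 = 0.6929.
x_2 = (1.9574 + 1.0034·0.6929 − 0.7909·(-2.4240))/7.6343 = 0.5986.
x_1 = (1.7857 + 1.6483·0.5986 − 3.8461·0.6929 − 1.2362·(-2.4240))/7.2801 = 0.4263.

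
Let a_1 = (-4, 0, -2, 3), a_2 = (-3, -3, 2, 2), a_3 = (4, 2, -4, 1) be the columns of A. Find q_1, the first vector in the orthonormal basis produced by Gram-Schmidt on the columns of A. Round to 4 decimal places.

q_1 = (-0.7428, 0.0000, -0.3714, 0.5571)

a_1 = (-4, 0, -2, 3); ‖a_1‖ = 5.3852, so q_1 = (-0.7428, 0.0000, -0.3714, 0.5571).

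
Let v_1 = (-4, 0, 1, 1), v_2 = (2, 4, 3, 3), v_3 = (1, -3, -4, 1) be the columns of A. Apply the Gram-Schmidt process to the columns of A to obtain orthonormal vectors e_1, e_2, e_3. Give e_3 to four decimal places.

e_3 = (0.0694, -0.2428, -0.5313, 0.8087)

v_1 = (-4, 0, 1, 1); ‖v_1‖ = 4.2426, so e_1 = (-0.9428, 0.0000, 0.2357, 0.2357).
e_1·v_2 = (-0.9428)·2 + 0.0000·4 + 0.2357·3 + 0.2357·3 = -0.4714.
u_2 = v_2 + 0.4714·e_1 = (1.5556, 4.0000, 3.1111, 3.1111).
‖u_2‖ = 6.1464, so e_2 = (0.2531, 0.6508, 0.5062, 0.5062).
e_1·v_3 = (-0.9428)·1 + 0.0000·(-3) + 0.2357·(-4) + 0.2357·1 = -1.6499; e_2·v_3 = 0.2531·1 + 0.6508·(-3) + 0.5062·(-4) + 0.5062·1 = -3.2178.
u_3 = v_3 + 1.6499·e_1 + 3.2178·e_2 = (0.2588, -0.9059, -1.9824, 3.0176).
‖u_3‖ = 3.7314, so e_3 = (0.0694, -0.2428, -0.5313, 0.8087).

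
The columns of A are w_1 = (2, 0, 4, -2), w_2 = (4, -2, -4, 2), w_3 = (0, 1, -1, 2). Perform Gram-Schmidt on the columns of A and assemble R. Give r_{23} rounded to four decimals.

w_1 = (2, 0, 4, -2); ‖w_1‖ = 4.8990, so e_1 = (0.4082, 0.0000, 0.8165, -0.4082).
e_1·w_2 = 0.4082·4 + 0.0000·(-2) + 0.8165·(-4) + (-0.4082)·2 = -2.4495.
u_2 = w_2 + 2.4495·e_1 = (5.0000, -2.0000, -2.0000, 1.0000).
‖u_2‖ = 5.8310, so e_2 = (0.8575, -0.3430, -0.3430, 0.1715).
r_{23} = e_2·w_3 = 0.3430.

r_{23} = 0.3430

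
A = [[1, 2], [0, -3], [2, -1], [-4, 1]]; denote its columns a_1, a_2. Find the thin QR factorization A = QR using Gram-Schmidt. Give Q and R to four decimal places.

Q = [[0.2182, 0.5805], [0.0000, -0.7951], [0.4364, -0.1641], [-0.8729, 0.0631]], R = [[4.5826, -0.8729], [0.0000, 3.7733]]

q_1 = a_1/‖a_1‖ = (1, 0, 2, -4)/4.5826 = (0.2182, 0.0000, 0.4364, -0.8729).
r_{12} = q_1·a_2 = -0.8729.
u_2 = a_2 + 0.8729·q_1 = (2.1905, -3.0000, -0.6190, 0.2381).
‖u_2‖ = 3.7733, so q_2 = (0.5805, -0.7951, -0.1641, 0.0631).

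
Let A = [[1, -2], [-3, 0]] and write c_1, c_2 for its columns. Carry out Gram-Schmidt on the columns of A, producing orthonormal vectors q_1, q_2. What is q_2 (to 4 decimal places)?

c_1 = (1, -3); ‖c_1‖ = 3.1623, so q_1 = (0.3162, -0.9487).
q_1·c_2 = 0.3162·(-2) + (-0.9487)·0 = -0.6325.
u_2 = c_2 + 0.6325·q_1 = (-1.8000, -0.6000).
‖u_2‖ = 1.8974, so q_2 = (-0.9487, -0.3162).

q_2 = (-0.9487, -0.3162)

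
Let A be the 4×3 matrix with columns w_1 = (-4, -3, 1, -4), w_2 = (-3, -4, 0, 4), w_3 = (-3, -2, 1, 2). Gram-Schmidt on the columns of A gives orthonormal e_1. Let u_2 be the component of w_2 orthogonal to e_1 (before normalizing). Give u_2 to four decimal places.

w_1 = (-4, -3, 1, -4); ‖w_1‖ = 6.4807, so e_1 = (-0.6172, -0.4629, 0.1543, -0.6172).
e_1·w_2 = (-0.6172)·(-3) + (-0.4629)·(-4) + 0.1543·0 + (-0.6172)·4 = 1.2344.
u_2 = w_2 − 1.2344·e_1 = (-2.2381, -3.4286, -0.1905, 4.7619).

u_2 = (-2.2381, -3.4286, -0.1905, 4.7619)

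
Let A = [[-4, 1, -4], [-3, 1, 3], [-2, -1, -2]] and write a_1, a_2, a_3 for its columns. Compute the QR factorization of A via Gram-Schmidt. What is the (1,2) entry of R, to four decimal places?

q_1 = a_1/‖a_1‖ = (-4, -3, -2)/5.3852 = (-0.7428, -0.5571, -0.3714).
r_{12} = q_1·a_2 = -0.9285.

r_{12} = -0.9285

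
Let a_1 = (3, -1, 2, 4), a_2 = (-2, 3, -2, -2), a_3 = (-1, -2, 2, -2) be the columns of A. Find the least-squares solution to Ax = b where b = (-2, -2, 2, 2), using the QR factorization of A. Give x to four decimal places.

x = (0.4248, 0.0719, 0.6471)

a_1 = (3, -1, 2, 4); ‖a_1‖ = 5.4772, so e_1 = (0.5477, -0.1826, 0.3651, 0.7303).
e_1·a_2 = 0.5477·(-2) + (-0.1826)·3 + 0.3651·(-2) + 0.7303·(-2) = -3.8341.
u_2 = a_2 + 3.8341·e_1 = (0.1000, 2.3000, -0.6000, 0.8000).
‖u_2‖ = 2.5100, so e_2 = (0.0398, 0.9163, -0.2390, 0.3187).
e_1·a_3 = 0.5477·(-1) + (-0.1826)·(-2) + 0.3651·2 + 0.7303·(-2) = -0.9129; e_2·a_3 = 0.0398·(-1) + 0.9163·(-2) + (-0.2390)·2 + 0.3187·(-2) = -2.9881.
u_3 = a_3 + 0.9129·e_1 + 2.9881·e_2 = (-0.3810, 0.5714, 1.6190, -0.3810).
‖u_3‖ = 1.7995, so e_3 = (-0.2117, 0.3176, 0.8997, -0.2117).
Qᵀb = (1.4606, -1.7530, 1.1644).
Back-substitute: x_3 = 1.1644/1.7995 = 0.6471.
x_2 = (-1.7530 + 2.9881·0.6471)/2.5100 = 0.0719.
x_1 = (1.4606 + 3.8341·0.0719 + 0.9129·0.6471)/5.4772 = 0.4248.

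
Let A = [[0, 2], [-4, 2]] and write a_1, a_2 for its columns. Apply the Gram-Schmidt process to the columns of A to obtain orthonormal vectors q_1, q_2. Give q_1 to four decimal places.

a_1 = (0, -4); ‖a_1‖ = 4.0000, so q_1 = (0.0000, -1.0000).

q_1 = (0.0000, -1.0000)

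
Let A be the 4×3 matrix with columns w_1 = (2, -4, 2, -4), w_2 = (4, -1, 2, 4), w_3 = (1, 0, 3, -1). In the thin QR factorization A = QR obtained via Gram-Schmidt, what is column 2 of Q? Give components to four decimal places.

w_1 = (2, -4, 2, -4); ‖w_1‖ = 6.3246, so q_1 = (0.3162, -0.6325, 0.3162, -0.6325).
q_1·w_2 = 0.3162·4 + (-0.6325)·(-1) + 0.3162·2 + (-0.6325)·4 = 0.0000.
u_2 = w_2 + 0.0000·q_1 = (4.0000, -1.0000, 2.0000, 4.0000).
‖u_2‖ = 6.0828, so q_2 = (0.6576, -0.1644, 0.3288, 0.6576).

q_2 = (0.6576, -0.1644, 0.3288, 0.6576)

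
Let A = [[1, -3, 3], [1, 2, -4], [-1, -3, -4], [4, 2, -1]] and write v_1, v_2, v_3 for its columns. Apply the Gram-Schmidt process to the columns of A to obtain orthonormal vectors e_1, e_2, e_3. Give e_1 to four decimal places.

e_1 = (0.2294, 0.2294, -0.2294, 0.9177)

v_1 = (1, 1, -1, 4); ‖v_1‖ = 4.3589, so e_1 = (0.2294, 0.2294, -0.2294, 0.9177).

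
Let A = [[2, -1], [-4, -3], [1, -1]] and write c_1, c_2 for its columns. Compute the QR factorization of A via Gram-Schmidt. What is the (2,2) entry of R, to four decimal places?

c_1 = (2, -4, 1); ‖c_1‖ = 4.5826, so q_1 = (0.4364, -0.8729, 0.2182).
q_1·c_2 = 0.4364·(-1) + (-0.8729)·(-3) + 0.2182·(-1) = 1.9640.
u_2 = c_2 − 1.9640·q_1 = (-1.8571, -1.2857, -1.4286).
r_{22} = ‖u_2‖ = 2.6726.

r_{22} = 2.6726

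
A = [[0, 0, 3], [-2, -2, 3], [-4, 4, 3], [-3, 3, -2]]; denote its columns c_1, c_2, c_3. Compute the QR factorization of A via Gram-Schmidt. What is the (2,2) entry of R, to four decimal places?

c_1 = (0, -2, -4, -3); ‖c_1‖ = 5.3852, so q_1 = (0.0000, -0.3714, -0.7428, -0.5571).
q_1·c_2 = 0.0000·0 + (-0.3714)·(-2) + (-0.7428)·4 + (-0.5571)·3 = -3.8996.
u_2 = c_2 + 3.8996·q_1 = (0.0000, -3.4483, 1.1034, 0.8276).
r_{22} = ‖u_2‖ = 3.7139.

r_{22} = 3.7139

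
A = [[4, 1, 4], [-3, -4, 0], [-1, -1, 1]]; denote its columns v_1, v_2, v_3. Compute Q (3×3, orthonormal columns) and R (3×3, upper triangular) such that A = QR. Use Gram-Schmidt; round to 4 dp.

v_1 = (4, -3, -1); ‖v_1‖ = 5.0990, so q_1 = (0.7845, -0.5883, -0.1961).
q_1·v_2 = 0.7845·1 + (-0.5883)·(-4) + (-0.1961)·(-1) = 3.3340.
u_2 = v_2 − 3.3340·q_1 = (-1.6154, -2.0385, -0.3462).
‖u_2‖ = 2.6239, so q_2 = (-0.6157, -0.7769, -0.1319).
q_1·v_3 = 0.7845·4 + (-0.5883)·0 + (-0.1961)·1 = 2.9417; q_2·v_3 = (-0.6157)·4 + (-0.7769)·0 + (-0.1319)·1 = -2.5945.
u_3 = v_3 − 2.9417·q_1 + 2.5945·q_2 = (0.0950, -0.2849, 1.2346).
‖u_3‖ = 1.2706, so q_3 = (0.0747, -0.2242, 0.9717).

Q = [[0.7845, -0.6157, 0.0747], [-0.5883, -0.7769, -0.2242], [-0.1961, -0.1319, 0.9717]], R = [[5.0990, 3.3340, 2.9417], [0.0000, 2.6239, -2.5945], [0.0000, 0.0000, 1.2706]]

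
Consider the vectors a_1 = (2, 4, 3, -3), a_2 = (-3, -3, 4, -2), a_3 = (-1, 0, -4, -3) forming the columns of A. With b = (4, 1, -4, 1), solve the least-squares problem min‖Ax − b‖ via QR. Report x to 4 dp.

a_1 = (2, 4, 3, -3); ‖a_1‖ = 6.1644, so q_1 = (0.3244, 0.6489, 0.4867, -0.4867).
q_1·a_2 = 0.3244·(-3) + 0.6489·(-3) + 0.4867·4 + (-0.4867)·(-2) = 0.0000.
u_2 = a_2 − 0.0000·q_1 = (-3.0000, -3.0000, 4.0000, -2.0000).
‖u_2‖ = 6.1644, so q_2 = (-0.4867, -0.4867, 0.6489, -0.3244).
q_1·a_3 = 0.3244·(-1) + 0.6489·0 + 0.4867·(-4) + (-0.4867)·(-3) = -0.8111; q_2·a_3 = (-0.4867)·(-1) + (-0.4867)·0 + 0.6489·(-4) + (-0.3244)·(-3) = -1.1355.
u_3 = a_3 + 0.8111·q_1 + 1.1355·q_2 = (-1.2895, -0.0263, -2.8684, -3.7632).
‖u_3‖ = 4.9043, so q_3 = (-0.2629, -0.0054, -0.5849, -0.7673).
Qᵀb = (-0.4867, -5.3533, 0.5151).
Back-substitute: x_3 = 0.5151/4.9043 = 0.1050.
x_2 = (-5.3533 + 1.1355·0.1050)/6.1644 = -0.8491.
x_1 = (-0.4867 − 0.0000·(-0.8491) + 0.8111·0.1050)/6.1644 = -0.0651.

x = (-0.0651, -0.8491, 0.1050)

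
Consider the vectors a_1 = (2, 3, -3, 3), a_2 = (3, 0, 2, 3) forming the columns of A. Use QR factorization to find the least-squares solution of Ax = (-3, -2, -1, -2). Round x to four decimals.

x = (-0.2945, -0.6522)

a_1 = (2, 3, -3, 3); ‖a_1‖ = 5.5678, so q_1 = (0.3592, 0.5388, -0.5388, 0.5388).
q_1·a_2 = 0.3592·3 + 0.5388·0 + (-0.5388)·2 + 0.5388·3 = 1.6164.
u_2 = a_2 − 1.6164·q_1 = (2.4194, -0.8710, 2.8710, 2.1290).
‖u_2‖ = 4.4031, so q_2 = (0.5495, -0.1978, 0.6520, 0.4835).
Qᵀb = (-2.6941, -2.8719).
Back-substitute: x_2 = -2.8719/4.4031 = -0.6522.
x_1 = (-2.6941 − 1.6164·(-0.6522))/5.5678 = -0.2945.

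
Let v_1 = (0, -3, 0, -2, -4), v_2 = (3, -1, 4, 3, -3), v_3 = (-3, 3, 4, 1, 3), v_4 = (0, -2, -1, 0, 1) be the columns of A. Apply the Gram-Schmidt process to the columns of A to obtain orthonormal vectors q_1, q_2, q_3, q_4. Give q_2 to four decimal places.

q_2 = (0.4673, -0.0107, 0.6231, 0.5640, -0.2740)

v_1 = (0, -3, 0, -2, -4); ‖v_1‖ = 5.3852, so q_1 = (0.0000, -0.5571, 0.0000, -0.3714, -0.7428).
q_1·v_2 = 0.0000·3 + (-0.5571)·(-1) + 0.0000·4 + (-0.3714)·3 + (-0.7428)·(-3) = 1.6713.
u_2 = v_2 − 1.6713·q_1 = (3.0000, -0.0690, 4.0000, 3.6207, -1.7586).
‖u_2‖ = 6.4193, so q_2 = (0.4673, -0.0107, 0.6231, 0.5640, -0.2740).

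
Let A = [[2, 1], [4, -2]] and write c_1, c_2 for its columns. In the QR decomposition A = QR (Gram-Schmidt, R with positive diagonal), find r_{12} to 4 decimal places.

r_{12} = -1.3416

q_1 = c_1/‖c_1‖ = (2, 4)/4.4721 = (0.4472, 0.8944).
r_{12} = q_1·c_2 = -1.3416.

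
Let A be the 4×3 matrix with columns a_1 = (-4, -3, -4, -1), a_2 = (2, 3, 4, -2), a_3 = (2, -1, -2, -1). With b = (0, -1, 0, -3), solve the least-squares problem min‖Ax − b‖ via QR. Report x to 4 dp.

x = (0.7137, 0.8425, 0.5358)

a_1 = (-4, -3, -4, -1); ‖a_1‖ = 6.4807, so e_1 = (-0.6172, -0.4629, -0.6172, -0.1543).
e_1·a_2 = (-0.6172)·2 + (-0.4629)·3 + (-0.6172)·4 + (-0.1543)·(-2) = -4.7834.
u_2 = a_2 + 4.7834·e_1 = (-0.9524, 0.7857, 1.0476, -2.7381).
‖u_2‖ = 3.1810, so e_2 = (-0.2994, 0.2470, 0.3293, -0.8608).
e_1·a_3 = (-0.6172)·2 + (-0.4629)·(-1) + (-0.6172)·(-2) + (-0.1543)·(-1) = 0.6172; e_2·a_3 = (-0.2994)·2 + 0.2470·(-1) + 0.3293·(-2) + (-0.8608)·(-1) = -0.6437.
u_3 = a_3 − 0.6172·e_1 + 0.6437·e_2 = (2.1882, -0.5553, -1.4071, -1.4588).
‖u_3‖ = 3.0339, so e_3 = (0.7213, -0.1830, -0.4638, -0.4808).
Qᵀb = (0.9258, 2.3353, 1.6255).
Back-substitute: x_3 = 1.6255/3.0339 = 0.5358.
x_2 = (2.3353 + 0.6437·0.5358)/3.1810 = 0.8425.
x_1 = (0.9258 + 4.7834·0.8425 − 0.6172·0.5358)/6.4807 = 0.7137.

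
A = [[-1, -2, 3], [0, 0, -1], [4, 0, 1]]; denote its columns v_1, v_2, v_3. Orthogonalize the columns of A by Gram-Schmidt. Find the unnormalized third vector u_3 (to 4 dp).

v_1 = (-1, 0, 4); ‖v_1‖ = 4.1231, so e_1 = (-0.2425, 0.0000, 0.9701).
e_1·v_2 = (-0.2425)·(-2) + 0.0000·0 + 0.9701·0 = 0.4851.
u_2 = v_2 − 0.4851·e_1 = (-1.8824, 0.0000, -0.4706).
‖u_2‖ = 1.9403, so e_2 = (-0.9701, 0.0000, -0.2425).
e_1·v_3 = (-0.2425)·3 + 0.0000·(-1) + 0.9701·1 = 0.2425; e_2·v_3 = (-0.9701)·3 + 0.0000·(-1) + (-0.2425)·1 = -3.1530.
u_3 = v_3 − 0.2425·e_1 + 3.1530·e_2 = (0.0000, -1.0000, 0.0000).

u_3 = (0.0000, -1.0000, 0.0000)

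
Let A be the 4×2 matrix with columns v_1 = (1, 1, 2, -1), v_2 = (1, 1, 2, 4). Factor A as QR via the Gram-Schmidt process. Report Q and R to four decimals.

v_1 = (1, 1, 2, -1); ‖v_1‖ = 2.6458, so q_1 = (0.3780, 0.3780, 0.7559, -0.3780).
q_1·v_2 = 0.3780·1 + 0.3780·1 + 0.7559·2 + (-0.3780)·4 = 0.7559.
u_2 = v_2 − 0.7559·q_1 = (0.7143, 0.7143, 1.4286, 4.2857).
‖u_2‖ = 4.6291, so q_2 = (0.1543, 0.1543, 0.3086, 0.9258).

Q = [[0.3780, 0.1543], [0.3780, 0.1543], [0.7559, 0.3086], [-0.3780, 0.9258]], R = [[2.6458, 0.7559], [0.0000, 4.6291]]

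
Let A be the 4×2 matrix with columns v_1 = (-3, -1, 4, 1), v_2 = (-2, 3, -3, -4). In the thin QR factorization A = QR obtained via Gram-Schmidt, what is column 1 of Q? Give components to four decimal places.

q_1 = (-0.5774, -0.1925, 0.7698, 0.1925)

q_1 = v_1/‖v_1‖ = (-3, -1, 4, 1)/5.1962 = (-0.5774, -0.1925, 0.7698, 0.1925).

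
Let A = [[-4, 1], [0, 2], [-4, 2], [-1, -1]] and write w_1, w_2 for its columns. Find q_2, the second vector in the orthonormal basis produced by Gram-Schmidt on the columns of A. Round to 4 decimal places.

q_2 = (-0.1325, 0.7947, 0.2649, -0.5298)

w_1 = (-4, 0, -4, -1); ‖w_1‖ = 5.7446, so q_1 = (-0.6963, 0.0000, -0.6963, -0.1741).
q_1·w_2 = (-0.6963)·1 + 0.0000·2 + (-0.6963)·2 + (-0.1741)·(-1) = -1.9149.
u_2 = w_2 + 1.9149·q_1 = (-0.3333, 2.0000, 0.6667, -1.3333).
‖u_2‖ = 2.5166, so q_2 = (-0.1325, 0.7947, 0.2649, -0.5298).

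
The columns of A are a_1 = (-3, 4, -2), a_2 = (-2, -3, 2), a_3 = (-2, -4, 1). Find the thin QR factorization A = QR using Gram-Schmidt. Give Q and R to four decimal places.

Q = [[-0.5571, -0.8243, -0.1009], [0.7428, -0.4403, -0.5044], [-0.3714, 0.3559, -0.8575]], R = [[5.3852, -1.8570, -2.2283], [0.0000, 3.6813, 3.7656], [0.0000, 0.0000, 1.3620]]

a_1 = (-3, 4, -2); ‖a_1‖ = 5.3852, so q_1 = (-0.5571, 0.7428, -0.3714).
q_1·a_2 = (-0.5571)·(-2) + 0.7428·(-3) + (-0.3714)·2 = -1.8570.
u_2 = a_2 + 1.8570·q_1 = (-3.0345, -1.6207, 1.3103).
‖u_2‖ = 3.6813, so q_2 = (-0.8243, -0.4403, 0.3559).
q_1·a_3 = (-0.5571)·(-2) + 0.7428·(-4) + (-0.3714)·1 = -2.2283; q_2·a_3 = (-0.8243)·(-2) + (-0.4403)·(-4) + 0.3559·1 = 3.7656.
u_3 = a_3 + 2.2283·q_1 − 3.7656·q_2 = (-0.1374, -0.6870, -1.1679).
‖u_3‖ = 1.3620, so q_3 = (-0.1009, -0.5044, -0.8575).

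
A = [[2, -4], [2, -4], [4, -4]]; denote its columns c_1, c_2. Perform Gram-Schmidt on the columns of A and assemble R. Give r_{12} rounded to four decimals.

r_{12} = -6.5320

c_1 = (2, 2, 4); ‖c_1‖ = 4.8990, so e_1 = (0.4082, 0.4082, 0.8165).
r_{12} = e_1·c_2 = -6.5320.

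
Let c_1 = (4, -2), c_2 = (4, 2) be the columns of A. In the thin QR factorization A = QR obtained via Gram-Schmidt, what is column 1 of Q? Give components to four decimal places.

e_1 = c_1/‖c_1‖ = (4, -2)/4.4721 = (0.8944, -0.4472).

e_1 = (0.8944, -0.4472)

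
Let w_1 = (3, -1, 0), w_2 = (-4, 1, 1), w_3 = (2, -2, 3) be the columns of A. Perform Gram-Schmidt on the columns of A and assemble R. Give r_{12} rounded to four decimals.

e_1 = w_1/‖w_1‖ = (3, -1, 0)/3.1623 = (0.9487, -0.3162, 0.0000).
r_{12} = e_1·w_2 = -4.1110.

r_{12} = -4.1110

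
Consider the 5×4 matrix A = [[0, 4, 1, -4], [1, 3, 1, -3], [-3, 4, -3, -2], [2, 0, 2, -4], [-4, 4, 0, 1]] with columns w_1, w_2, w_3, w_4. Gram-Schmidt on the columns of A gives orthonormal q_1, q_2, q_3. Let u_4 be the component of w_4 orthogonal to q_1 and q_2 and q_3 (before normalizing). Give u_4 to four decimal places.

w_1 = (0, 1, -3, 2, -4); ‖w_1‖ = 5.4772, so q_1 = (0.0000, 0.1826, -0.5477, 0.3651, -0.7303).
q_1·w_2 = 0.0000·4 + 0.1826·3 + (-0.5477)·4 + 0.3651·0 + (-0.7303)·4 = -4.5644.
u_2 = w_2 + 4.5644·q_1 = (4.0000, 3.8333, 1.5000, 1.6667, 0.6667).
‖u_2‖ = 6.0139, so q_2 = (0.6651, 0.6374, 0.2494, 0.2771, 0.1109).
q_1·w_3 = 0.0000·1 + 0.1826·1 + (-0.5477)·(-3) + 0.3651·2 + (-0.7303)·0 = 2.5560; q_2·w_3 = 0.6651·1 + 0.6374·1 + 0.2494·(-3) + 0.2771·2 + 0.1109·0 = 1.1085.
u_3 = w_3 − 2.5560·q_1 − 1.1085·q_2 = (0.2627, -0.1733, -1.8765, 0.7594, 1.7438).
‖u_3‖ = 2.6903, so q_3 = (0.0976, -0.0644, -0.6975, 0.2823, 0.6482).
q_1·w_4 = 0.0000·(-4) + 0.1826·(-3) + (-0.5477)·(-2) + 0.3651·(-4) + (-0.7303)·1 = -1.6432; q_2·w_4 = 0.6651·(-4) + 0.6374·(-3) + 0.2494·(-2) + 0.2771·(-4) + 0.1109·1 = -6.0693; q_3·w_4 = 0.0976·(-4) + (-0.0644)·(-3) + (-0.6975)·(-2) + 0.2823·(-4) + 0.6482·1 = 0.7167.
u_4 = w_4 + 1.6432·q_1 + 6.0693·q_2 − 0.7167·q_3 = (-0.0331, 1.2148, -0.8863, -1.9203, 0.0083).

u_4 = (-0.0331, 1.2148, -0.8863, -1.9203, 0.0083)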